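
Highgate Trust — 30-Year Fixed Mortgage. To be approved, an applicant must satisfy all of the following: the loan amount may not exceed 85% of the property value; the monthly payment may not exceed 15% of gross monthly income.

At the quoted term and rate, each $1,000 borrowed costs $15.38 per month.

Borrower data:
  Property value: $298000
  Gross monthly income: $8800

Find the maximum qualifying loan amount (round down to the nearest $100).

Payment cap: 15% × $8,800 = $1,320/month.
At $15.38 per $1,000, that supports 1,320/15.38 × 1,000 ≈ $85,825 → $85,800.
LTV cap: 85% × $298,000 = $253,300 → $253,300.
Binding constraint: payment-to-income.

$85,800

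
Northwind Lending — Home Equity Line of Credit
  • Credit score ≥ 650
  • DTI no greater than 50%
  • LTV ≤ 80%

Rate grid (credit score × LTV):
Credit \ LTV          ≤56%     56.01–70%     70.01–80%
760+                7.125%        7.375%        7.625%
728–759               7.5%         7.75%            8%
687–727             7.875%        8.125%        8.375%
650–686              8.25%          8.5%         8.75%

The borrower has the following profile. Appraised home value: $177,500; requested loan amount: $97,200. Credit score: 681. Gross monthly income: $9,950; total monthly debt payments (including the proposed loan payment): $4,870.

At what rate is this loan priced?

8.25%

Credit score 681 ≥ 650; DTI: 4,870 ÷ 9,950 = 48.9%, within the 50% cap
LTV = 97,200/177,500 = 54.8% ≤ 80%
Score 681 is in the 650–686 band; LTV 54.8% is in the ≤56% band → 8.25%.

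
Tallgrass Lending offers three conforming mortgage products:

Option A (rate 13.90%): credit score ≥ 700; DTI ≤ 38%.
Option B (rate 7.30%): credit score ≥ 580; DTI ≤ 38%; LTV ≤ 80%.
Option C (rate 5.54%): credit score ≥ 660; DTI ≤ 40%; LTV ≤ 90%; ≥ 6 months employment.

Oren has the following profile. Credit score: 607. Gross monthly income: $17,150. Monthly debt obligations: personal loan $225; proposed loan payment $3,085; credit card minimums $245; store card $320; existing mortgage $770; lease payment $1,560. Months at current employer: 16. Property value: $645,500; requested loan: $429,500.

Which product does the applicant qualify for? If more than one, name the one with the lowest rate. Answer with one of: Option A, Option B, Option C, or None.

Option B

Total debts = (225 + 3,085 + 245 + 320 + 770 + 1,560) = 6,205; DTI = 6,205/17,150 = 36.2%.
LTV = 429,500/645,500 = 66.5%.
Option A: score 607 < 700; DTI 36.2% ≤ 38% → does not qualify.
Option B: score 607 ≥ 580; DTI 36.2% ≤ 38%; LTV 66.5% ≤ 80% → qualifies.
Option C: score 607 < 660; DTI 36.2% ≤ 40%; LTV 66.5% ≤ 90%; employment 16 ≥ 6 mo → does not qualify.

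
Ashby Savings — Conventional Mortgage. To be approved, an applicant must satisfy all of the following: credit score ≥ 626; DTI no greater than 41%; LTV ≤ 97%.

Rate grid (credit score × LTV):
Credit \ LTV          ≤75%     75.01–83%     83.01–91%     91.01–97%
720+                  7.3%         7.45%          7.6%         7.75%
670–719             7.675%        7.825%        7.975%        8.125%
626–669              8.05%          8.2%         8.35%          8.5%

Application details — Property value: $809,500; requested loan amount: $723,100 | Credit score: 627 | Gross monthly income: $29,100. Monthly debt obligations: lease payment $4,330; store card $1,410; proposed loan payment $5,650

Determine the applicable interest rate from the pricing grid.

Credit score 627 ≥ 626; Total monthly debts = (4,330 + 1,410 + 5,650) = 11,390. Debt-to-income = 11,390/29,100 = 39.1% — meets 41% limit
LTV: 723,100 ÷ 809,500 = 89.3%, within 97% cap
Row: 627 falls in 626–669. Column: 89.3% falls in 83.01–91%. Rate = 8.35%.

8.35%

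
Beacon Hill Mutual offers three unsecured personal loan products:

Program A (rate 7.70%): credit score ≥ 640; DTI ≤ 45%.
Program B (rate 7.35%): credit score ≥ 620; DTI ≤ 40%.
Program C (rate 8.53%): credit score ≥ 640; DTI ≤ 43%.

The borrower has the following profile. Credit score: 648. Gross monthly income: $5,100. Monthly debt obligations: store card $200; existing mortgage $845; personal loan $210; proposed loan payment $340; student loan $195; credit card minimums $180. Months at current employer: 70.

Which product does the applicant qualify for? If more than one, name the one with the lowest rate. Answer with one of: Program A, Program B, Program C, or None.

Program B

Total debts = (200 + 845 + 210 + 340 + 195 + 180) = 1,970; DTI = 1,970/5,100 = 38.6%.
Program A: score 648 ≥ 640; DTI 38.6% ≤ 45% → qualifies.
Program B: score 648 ≥ 620; DTI 38.6% ≤ 40% → qualifies.
Program C: score 648 ≥ 640; DTI 38.6% ≤ 43% → qualifies.
Qualifying: Program A, Program B, Program C. Lowest rate is 7.35% → Program B.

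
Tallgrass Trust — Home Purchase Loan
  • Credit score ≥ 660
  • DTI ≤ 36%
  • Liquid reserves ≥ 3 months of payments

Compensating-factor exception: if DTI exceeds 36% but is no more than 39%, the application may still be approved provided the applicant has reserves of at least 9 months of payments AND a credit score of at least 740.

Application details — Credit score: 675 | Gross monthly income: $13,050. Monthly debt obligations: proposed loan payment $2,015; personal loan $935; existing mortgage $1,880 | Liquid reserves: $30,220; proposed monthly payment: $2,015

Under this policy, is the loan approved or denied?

Denied

Credit score 675 ≥ 660 (meets base)
Total debts = (2,015 + 935 + 1,880) = 4,830. DTI = 4,830/13,050 = 37% > 36% — standard DTI limit exceeded.
Reserves: 30,220 ÷ 2,015 = 15.0 months (meets 3-month minimum)
37% falls in the override range (36%–39%), so the compensating-factor test applies.
Override check — reserves: 15.0 mo (ok); score: 675 (below 740).
Compensating-factor requirement not fully met.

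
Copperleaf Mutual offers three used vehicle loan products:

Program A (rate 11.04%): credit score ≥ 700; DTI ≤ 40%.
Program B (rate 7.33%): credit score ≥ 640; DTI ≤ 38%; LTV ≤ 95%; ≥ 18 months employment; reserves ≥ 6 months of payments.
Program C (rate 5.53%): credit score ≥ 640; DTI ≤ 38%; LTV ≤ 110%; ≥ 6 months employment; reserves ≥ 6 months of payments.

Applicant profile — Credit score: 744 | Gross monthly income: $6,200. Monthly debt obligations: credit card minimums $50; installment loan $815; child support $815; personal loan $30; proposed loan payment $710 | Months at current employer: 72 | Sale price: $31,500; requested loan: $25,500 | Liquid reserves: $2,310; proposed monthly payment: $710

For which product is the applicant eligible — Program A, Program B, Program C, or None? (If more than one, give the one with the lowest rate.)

Program A

Total debts = (50 + 815 + 815 + 30 + 710) = 2,420; DTI = 2,420/6,200 = 39%.
LTV = 25,500/31,500 = 81%.
Reserves = 2,310/710 = 3.3 months.
Program A: score 744 ≥ 700; DTI 39% ≤ 40% → qualifies.
Program B: score 744 ≥ 640; DTI 39% > 38%; LTV 81% ≤ 95%; employment 72 ≥ 18 mo; reserves 3.3 < 6 mo → does not qualify.
Program C: score 744 ≥ 640; DTI 39% > 38%; LTV 81% ≤ 110%; employment 72 ≥ 6 mo; reserves 3.3 < 6 mo → does not qualify.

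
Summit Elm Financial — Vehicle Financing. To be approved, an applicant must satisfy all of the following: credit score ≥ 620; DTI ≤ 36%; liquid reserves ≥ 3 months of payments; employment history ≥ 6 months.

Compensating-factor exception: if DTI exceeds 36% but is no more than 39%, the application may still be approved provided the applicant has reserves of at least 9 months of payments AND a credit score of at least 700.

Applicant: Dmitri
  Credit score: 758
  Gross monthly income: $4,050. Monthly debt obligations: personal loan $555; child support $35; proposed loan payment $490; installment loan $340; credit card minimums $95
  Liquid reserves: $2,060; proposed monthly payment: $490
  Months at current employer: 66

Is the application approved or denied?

Credit score 758 ≥ 620 (meets base)
Total debts = (555 + 35 + 490 + 340 + 95) = 1,515. DTI: 1,515 ÷ 4,050 = 37.4%, over the 36% base limit.
Liquid reserves cover 2,060/490 = 4.2 months — ≥ 3 required
Employment 66 ≥ 6 months
37.4% falls in the override range (36%–39%), so the compensating-factor test applies.
Reserves 4.2 < 9 months; credit score 758 ≥ 700.
Override conditions not both satisfied; exception does not apply.

Denied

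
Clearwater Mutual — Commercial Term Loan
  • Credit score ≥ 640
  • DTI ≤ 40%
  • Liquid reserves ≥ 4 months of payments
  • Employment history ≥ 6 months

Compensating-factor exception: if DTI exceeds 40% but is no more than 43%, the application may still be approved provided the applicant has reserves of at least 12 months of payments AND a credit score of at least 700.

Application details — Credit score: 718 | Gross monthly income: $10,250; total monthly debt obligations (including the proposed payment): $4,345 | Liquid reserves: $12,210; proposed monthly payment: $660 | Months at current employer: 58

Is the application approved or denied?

Credit score 718 ≥ 640 (meets base)
DTI: 4,345 ÷ 10,250 = 42.4%, over the 40% base limit.
Liquid reserves cover 12,210/660 = 18.5 months — ≥ 4 required
Employment 58 ≥ 6 months
DTI 42.4% is within the 40%–43% exception band; checking compensating factors.
Override check — reserves: 18.5 mo (ok); score: 718 (ok).
Both override conditions satisfied; DTI exception granted.

Approved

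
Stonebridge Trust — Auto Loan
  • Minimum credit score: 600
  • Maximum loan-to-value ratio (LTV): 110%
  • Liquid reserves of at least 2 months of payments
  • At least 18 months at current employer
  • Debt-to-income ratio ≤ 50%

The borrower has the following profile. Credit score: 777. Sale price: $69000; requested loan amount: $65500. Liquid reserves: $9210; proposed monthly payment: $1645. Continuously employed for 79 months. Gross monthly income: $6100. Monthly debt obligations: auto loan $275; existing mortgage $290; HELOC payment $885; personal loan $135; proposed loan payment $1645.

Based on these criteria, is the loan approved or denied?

Credit score 777 ≥ 600 (meets)
LTV = 65,500/69,000 = 94.9% ≤ 110%
Liquid reserves cover 9,210/1,645 = 5.6 months — ≥ 2 required
Employment 79 ≥ 18 months
Total monthly debts = (275 + 290 + 885 + 135 + 1,645) = 3,230. Debt-to-income = 3,230/6,100 = 53% — over 50% limit
Fails on DTI.

Denied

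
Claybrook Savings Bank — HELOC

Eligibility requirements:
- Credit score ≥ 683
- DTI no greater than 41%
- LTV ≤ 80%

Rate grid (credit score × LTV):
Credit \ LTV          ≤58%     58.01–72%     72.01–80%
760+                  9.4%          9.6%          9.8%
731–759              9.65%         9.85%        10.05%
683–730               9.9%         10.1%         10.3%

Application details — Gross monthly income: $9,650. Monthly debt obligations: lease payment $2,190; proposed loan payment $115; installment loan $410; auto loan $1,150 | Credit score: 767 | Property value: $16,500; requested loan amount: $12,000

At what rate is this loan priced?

Credit score 767 ≥ 683; Total monthly debts = (2,190 + 115 + 410 + 1,150) = 3,865. DTI: 3,865 ÷ 9,650 = 40.1%, within the 41% cap
Loan-to-value = 12,000/16,500 = 72.7% — pass (80% max)
Credit 767 → row 760+; LTV 72.7% → column 72.01–80%. Grid cell → 9.8%.

9.8%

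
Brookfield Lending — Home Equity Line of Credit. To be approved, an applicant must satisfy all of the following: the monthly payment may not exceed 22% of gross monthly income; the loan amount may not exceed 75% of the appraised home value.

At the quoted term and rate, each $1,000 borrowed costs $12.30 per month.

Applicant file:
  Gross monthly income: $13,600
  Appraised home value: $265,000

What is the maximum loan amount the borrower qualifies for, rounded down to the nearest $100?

Payment cap: 22% × $13,600 = $2,992/month.
At $12.30 per $1,000, that supports 2,992/12.30 × 1,000 ≈ $243,252 → $243,200.
LTV cap: 75% × $265,000 = $198,750 → $198,700.
Binding constraint: loan-to-value.

$198,700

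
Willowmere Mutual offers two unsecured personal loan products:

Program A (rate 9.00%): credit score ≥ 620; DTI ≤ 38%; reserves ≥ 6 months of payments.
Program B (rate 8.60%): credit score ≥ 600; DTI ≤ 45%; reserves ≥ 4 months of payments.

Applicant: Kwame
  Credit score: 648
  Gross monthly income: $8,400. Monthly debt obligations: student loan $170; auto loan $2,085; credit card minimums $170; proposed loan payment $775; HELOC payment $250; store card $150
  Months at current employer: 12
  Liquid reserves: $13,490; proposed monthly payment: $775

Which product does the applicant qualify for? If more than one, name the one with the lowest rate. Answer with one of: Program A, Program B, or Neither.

Total debts = (170 + 2,085 + 170 + 775 + 250 + 150) = 3,600; DTI = 3,600/8,400 = 42.9%.
Reserves = 13,490/775 = 17.4 months.
Program A: score 648 ≥ 620; DTI 42.9% > 38%; reserves 17.4 ≥ 6 mo → does not qualify.
Program B: score 648 ≥ 600; DTI 42.9% ≤ 45%; reserves 17.4 ≥ 4 mo → qualifies.

Program B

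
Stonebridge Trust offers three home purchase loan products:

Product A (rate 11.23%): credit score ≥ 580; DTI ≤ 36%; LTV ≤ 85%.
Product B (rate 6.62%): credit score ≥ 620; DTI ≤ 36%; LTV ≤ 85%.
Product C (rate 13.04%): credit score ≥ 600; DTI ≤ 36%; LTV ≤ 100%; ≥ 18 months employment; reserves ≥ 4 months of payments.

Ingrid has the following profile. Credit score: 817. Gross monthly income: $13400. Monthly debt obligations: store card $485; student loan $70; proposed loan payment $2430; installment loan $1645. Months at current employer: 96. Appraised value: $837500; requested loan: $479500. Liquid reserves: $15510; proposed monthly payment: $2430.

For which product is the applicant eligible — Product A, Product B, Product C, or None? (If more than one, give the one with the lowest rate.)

Total debts = (485 + 70 + 2,430 + 1,645) = 4,630; DTI = 4,630/13,400 = 34.6%.
LTV = 479,500/837,500 = 57.3%.
Reserves = 15,510/2,430 = 6.4 months.
Product A: score 817 ≥ 580; DTI 34.6% ≤ 36%; LTV 57.3% ≤ 85% → qualifies.
Product B: score 817 ≥ 620; DTI 34.6% ≤ 36%; LTV 57.3% ≤ 85% → qualifies.
Product C: score 817 ≥ 600; DTI 34.6% ≤ 36%; LTV 57.3% ≤ 100%; employment 96 ≥ 18 mo; reserves 6.4 ≥ 4 mo → qualifies.
Qualifying: Product A, Product B, Product C. Lowest rate is 6.62% → Product B.

Product B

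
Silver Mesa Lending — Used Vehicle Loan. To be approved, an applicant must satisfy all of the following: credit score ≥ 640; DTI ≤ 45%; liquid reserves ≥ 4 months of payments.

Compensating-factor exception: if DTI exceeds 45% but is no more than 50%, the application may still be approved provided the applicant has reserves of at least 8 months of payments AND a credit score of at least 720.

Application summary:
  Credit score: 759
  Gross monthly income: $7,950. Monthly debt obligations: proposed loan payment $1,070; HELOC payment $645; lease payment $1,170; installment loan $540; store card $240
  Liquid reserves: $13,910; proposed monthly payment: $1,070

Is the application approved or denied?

Approved

Credit score 759 ≥ 640 (meets base)
Total debts = (1,070 + 645 + 1,170 + 540 + 240) = 3,665. DTI = 3,665/7,950 = 46.1% > 45% — standard DTI limit exceeded.
Liquid reserves cover 13,910/1,070 = 13.0 months — ≥ 4 required
DTI 46.1% is within the 45%–50% exception band; checking compensating factors.
Reserves 13.0 ≥ 8 months; credit score 759 ≥ 720.
Both override conditions satisfied; DTI exception granted.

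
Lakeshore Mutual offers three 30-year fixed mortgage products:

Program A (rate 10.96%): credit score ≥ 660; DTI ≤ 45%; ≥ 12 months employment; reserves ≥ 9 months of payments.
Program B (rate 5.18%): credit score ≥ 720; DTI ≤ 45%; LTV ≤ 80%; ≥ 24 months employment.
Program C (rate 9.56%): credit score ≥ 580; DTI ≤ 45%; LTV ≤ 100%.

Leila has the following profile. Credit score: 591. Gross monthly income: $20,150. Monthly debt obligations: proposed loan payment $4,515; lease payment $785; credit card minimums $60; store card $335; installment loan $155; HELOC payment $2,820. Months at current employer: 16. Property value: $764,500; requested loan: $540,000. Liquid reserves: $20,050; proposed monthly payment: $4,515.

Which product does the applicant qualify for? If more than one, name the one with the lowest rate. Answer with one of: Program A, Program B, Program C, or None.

Total debts = (4,515 + 785 + 60 + 335 + 155 + 2,820) = 8,670; DTI = 8,670/20,150 = 43%.
LTV = 540,000/764,500 = 70.6%.
Reserves = 20,050/4,515 = 4.4 months.
Program A: score 591 < 660; DTI 43% ≤ 45%; employment 16 ≥ 12 mo; reserves 4.4 < 9 mo → does not qualify.
Program B: score 591 < 720; DTI 43% ≤ 45%; LTV 70.6% ≤ 80%; employment 16 < 24 mo → does not qualify.
Program C: score 591 ≥ 580; DTI 43% ≤ 45%; LTV 70.6% ≤ 100% → qualifies.

Program C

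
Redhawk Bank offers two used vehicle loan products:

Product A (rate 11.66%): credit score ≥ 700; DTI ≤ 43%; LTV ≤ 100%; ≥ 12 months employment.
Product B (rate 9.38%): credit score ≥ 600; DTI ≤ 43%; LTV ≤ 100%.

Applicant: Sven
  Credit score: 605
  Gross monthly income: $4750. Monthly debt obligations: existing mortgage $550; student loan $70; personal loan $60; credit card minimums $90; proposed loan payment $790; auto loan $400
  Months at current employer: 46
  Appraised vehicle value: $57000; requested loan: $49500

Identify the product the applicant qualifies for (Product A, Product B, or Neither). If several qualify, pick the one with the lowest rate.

Product B

Total debts = (550 + 70 + 60 + 90 + 790 + 400) = 1,960; DTI = 1,960/4,750 = 41.3%.
LTV = 49,500/57,000 = 86.8%.
Product A: score 605 < 700; DTI 41.3% ≤ 43%; LTV 86.8% ≤ 100%; employment 46 ≥ 12 mo → does not qualify.
Product B: score 605 ≥ 600; DTI 41.3% ≤ 43%; LTV 86.8% ≤ 100% → qualifies.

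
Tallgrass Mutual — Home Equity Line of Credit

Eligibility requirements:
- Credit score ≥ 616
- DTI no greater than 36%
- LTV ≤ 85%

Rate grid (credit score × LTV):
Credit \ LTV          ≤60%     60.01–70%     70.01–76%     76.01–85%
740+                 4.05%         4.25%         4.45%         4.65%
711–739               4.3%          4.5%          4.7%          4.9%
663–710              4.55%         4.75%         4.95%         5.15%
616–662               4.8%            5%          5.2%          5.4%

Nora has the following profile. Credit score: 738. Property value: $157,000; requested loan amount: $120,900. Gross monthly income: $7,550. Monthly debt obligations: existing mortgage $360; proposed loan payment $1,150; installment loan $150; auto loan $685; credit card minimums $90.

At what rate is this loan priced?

4.9%

Credit score 738 ≥ 616; Total monthly debts = (360 + 1,150 + 150 + 685 + 90) = 2,435. DTI: 2,435 ÷ 7,550 = 32.3%, within the 36% cap
LTV = 120,900/157,000 = 77% ≤ 85%
Row: 738 falls in 711–739. Column: 77% falls in 76.01–85%. Rate = 4.9%.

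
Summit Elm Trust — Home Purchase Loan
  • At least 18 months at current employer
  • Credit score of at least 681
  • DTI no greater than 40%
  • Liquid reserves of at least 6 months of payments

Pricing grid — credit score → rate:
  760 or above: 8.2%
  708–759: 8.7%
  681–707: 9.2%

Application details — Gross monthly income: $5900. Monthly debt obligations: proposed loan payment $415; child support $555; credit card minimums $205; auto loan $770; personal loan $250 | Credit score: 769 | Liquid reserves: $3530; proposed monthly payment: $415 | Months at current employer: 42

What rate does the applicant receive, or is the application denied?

Approved at 8.2%

Credit score 769 ≥ 681 (meets minimum)
Employment 42 ≥ 18 months
Reserves = 3,530/415 = 8.5 months ≥ 6
Total monthly debts = (415 + 555 + 205 + 770 + 250) = 2,195. Debt-to-income = 2,195/5,900 = 37.2% — meets 40% limit
All requirements met. Score 769 falls in the 760 or above tier → 8.2%.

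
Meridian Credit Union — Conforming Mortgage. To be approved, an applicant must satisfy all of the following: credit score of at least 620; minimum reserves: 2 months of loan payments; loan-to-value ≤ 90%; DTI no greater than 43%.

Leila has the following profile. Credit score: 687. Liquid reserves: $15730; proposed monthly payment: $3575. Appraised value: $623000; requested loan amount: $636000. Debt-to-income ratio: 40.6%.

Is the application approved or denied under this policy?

Credit score 687 ≥ 620 (meets)
Reserves = 15,730/3,575 = 4.4 months ≥ 2
Loan-to-value = 636,000/623,000 = 102.1% — fail (90% max)
DTI 40.6% ≤ 43%
Fails on LTV.

Denied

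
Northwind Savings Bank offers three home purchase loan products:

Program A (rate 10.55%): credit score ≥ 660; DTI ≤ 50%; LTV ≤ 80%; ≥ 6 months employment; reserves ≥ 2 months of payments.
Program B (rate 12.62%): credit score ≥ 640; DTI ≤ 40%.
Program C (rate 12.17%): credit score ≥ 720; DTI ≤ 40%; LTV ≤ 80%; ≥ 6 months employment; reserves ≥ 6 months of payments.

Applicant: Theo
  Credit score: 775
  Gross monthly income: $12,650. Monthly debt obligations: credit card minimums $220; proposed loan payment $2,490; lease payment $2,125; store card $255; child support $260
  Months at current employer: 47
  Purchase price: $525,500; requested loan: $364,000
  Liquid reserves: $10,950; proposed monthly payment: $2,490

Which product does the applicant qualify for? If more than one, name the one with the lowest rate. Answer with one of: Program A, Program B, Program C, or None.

Total debts = (220 + 2,490 + 2,125 + 255 + 260) = 5,350; DTI = 5,350/12,650 = 42.3%.
LTV = 364,000/525,500 = 69.3%.
Reserves = 10,950/2,490 = 4.4 months.
Program A: score 775 ≥ 660; DTI 42.3% ≤ 50%; LTV 69.3% ≤ 80%; employment 47 ≥ 6 mo; reserves 4.4 ≥ 2 mo → qualifies.
Program B: score 775 ≥ 640; DTI 42.3% > 40% → does not qualify.
Program C: score 775 ≥ 720; DTI 42.3% > 40%; LTV 69.3% ≤ 80%; employment 47 ≥ 6 mo; reserves 4.4 < 6 mo → does not qualify.

Program A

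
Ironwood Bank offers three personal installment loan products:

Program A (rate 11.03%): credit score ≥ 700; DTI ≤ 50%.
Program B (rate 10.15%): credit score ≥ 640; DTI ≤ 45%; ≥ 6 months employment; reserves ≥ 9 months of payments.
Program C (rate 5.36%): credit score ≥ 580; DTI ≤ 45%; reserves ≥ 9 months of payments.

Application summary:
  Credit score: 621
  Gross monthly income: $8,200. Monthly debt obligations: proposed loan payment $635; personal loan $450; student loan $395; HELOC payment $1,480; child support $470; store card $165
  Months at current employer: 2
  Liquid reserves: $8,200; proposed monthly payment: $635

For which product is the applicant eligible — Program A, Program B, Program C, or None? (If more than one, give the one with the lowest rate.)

Total debts = (635 + 450 + 395 + 1,480 + 470 + 165) = 3,595; DTI = 3,595/8,200 = 43.8%.
Reserves = 8,200/635 = 12.9 months.
Program A: score 621 < 700; DTI 43.8% ≤ 50% → does not qualify.
Program B: score 621 < 640; DTI 43.8% ≤ 45%; employment 2 < 6 mo; reserves 12.9 ≥ 9 mo → does not qualify.
Program C: score 621 ≥ 580; DTI 43.8% ≤ 45%; reserves 12.9 ≥ 9 mo → qualifies.

Program C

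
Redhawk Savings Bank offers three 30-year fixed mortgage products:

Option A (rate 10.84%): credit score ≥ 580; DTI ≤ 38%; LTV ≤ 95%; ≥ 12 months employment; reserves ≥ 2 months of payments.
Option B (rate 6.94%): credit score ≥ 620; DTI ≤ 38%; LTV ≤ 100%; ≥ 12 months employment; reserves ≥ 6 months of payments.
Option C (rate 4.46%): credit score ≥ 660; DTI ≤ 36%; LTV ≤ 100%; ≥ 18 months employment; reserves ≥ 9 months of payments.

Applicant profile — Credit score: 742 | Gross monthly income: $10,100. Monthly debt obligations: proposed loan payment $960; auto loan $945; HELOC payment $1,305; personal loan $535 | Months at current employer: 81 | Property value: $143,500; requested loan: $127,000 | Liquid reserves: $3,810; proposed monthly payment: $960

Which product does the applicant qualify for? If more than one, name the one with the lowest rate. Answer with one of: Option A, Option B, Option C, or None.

Option A

Total debts = (960 + 945 + 1,305 + 535) = 3,745; DTI = 3,745/10,100 = 37.1%.
LTV = 127,000/143,500 = 88.5%.
Reserves = 3,810/960 = 4.0 months.
Option A: score 742 ≥ 580; DTI 37.1% ≤ 38%; LTV 88.5% ≤ 95%; employment 81 ≥ 12 mo; reserves 4.0 ≥ 2 mo → qualifies.
Option B: score 742 ≥ 620; DTI 37.1% ≤ 38%; LTV 88.5% ≤ 100%; employment 81 ≥ 12 mo; reserves 4.0 < 6 mo → does not qualify.
Option C: score 742 ≥ 660; DTI 37.1% > 36%; LTV 88.5% ≤ 100%; employment 81 ≥ 18 mo; reserves 4.0 < 9 mo → does not qualify.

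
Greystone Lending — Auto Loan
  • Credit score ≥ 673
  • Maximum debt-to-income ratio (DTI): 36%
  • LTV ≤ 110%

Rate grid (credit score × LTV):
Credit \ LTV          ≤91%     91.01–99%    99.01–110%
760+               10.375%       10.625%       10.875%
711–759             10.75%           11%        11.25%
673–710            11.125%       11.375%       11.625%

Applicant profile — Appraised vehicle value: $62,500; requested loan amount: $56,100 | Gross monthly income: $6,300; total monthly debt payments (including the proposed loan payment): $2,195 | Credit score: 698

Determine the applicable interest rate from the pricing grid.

11.125%

Credit score 698 ≥ 673; Debt-to-income = 2,195/6,300 = 34.8% — meets 36% limit
LTV: 56,100 ÷ 62,500 = 89.8%, within 110% cap
Score 698 is in the 673–710 band; LTV 89.8% is in the ≤91% band → 11.125%.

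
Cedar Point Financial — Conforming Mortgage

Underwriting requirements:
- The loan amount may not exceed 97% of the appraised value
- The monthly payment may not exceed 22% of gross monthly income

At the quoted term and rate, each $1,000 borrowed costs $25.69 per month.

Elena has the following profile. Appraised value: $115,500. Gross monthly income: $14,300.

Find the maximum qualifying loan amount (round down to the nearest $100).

Payment cap: 22% × $14,300 = $3,146/month.
At $25.69 per $1,000, that supports 3,146/25.69 × 1,000 ≈ $122,460 → $122,400.
LTV cap: 97% × $115,500 = $112,035 → $112,000.
Binding constraint: loan-to-value.

$112,000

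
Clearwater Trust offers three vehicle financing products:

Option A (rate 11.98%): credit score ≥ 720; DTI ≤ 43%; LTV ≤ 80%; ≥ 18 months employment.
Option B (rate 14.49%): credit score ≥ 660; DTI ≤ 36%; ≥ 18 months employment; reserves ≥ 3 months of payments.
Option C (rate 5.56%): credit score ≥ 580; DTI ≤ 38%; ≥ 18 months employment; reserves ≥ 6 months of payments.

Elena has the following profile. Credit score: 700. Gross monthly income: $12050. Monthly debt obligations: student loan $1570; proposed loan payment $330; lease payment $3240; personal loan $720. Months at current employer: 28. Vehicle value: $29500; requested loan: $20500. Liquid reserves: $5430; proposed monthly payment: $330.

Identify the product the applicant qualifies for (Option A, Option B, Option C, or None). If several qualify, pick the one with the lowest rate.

Total debts = (1,570 + 330 + 3,240 + 720) = 5,860; DTI = 5,860/12,050 = 48.6%.
LTV = 20,500/29,500 = 69.5%.
Reserves = 5,430/330 = 16.5 months.
Option A: score 700 < 720; DTI 48.6% > 43%; LTV 69.5% ≤ 80%; employment 28 ≥ 18 mo → does not qualify.
Option B: score 700 ≥ 660; DTI 48.6% > 36%; employment 28 ≥ 18 mo; reserves 16.5 ≥ 3 mo → does not qualify.
Option C: score 700 ≥ 580; DTI 48.6% > 38%; employment 28 ≥ 18 mo; reserves 16.5 ≥ 6 mo → does not qualify.

None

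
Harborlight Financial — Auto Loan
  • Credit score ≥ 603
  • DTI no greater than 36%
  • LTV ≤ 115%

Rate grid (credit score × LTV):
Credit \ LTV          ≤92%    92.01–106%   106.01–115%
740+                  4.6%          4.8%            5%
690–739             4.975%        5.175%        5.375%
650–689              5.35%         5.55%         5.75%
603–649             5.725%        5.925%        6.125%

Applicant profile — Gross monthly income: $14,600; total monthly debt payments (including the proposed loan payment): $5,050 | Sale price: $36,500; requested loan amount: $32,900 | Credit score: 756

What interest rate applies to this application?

Credit score 756 ≥ 603; DTI: 5,050 ÷ 14,600 = 34.6%, within the 36% cap
LTV: 32,900 ÷ 36,500 = 90.1%, within 115% cap
Row: 756 falls in 740+. Column: 90.1% falls in ≤92%. Rate = 4.6%.

4.6%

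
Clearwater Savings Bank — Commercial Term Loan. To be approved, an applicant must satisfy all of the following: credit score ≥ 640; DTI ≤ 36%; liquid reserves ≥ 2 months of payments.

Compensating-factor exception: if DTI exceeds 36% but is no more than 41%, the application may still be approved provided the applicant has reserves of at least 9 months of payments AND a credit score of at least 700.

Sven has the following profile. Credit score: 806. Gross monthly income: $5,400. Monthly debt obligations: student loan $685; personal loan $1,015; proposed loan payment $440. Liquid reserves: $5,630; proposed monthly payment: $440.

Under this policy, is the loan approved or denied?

Approved

Credit score 806 ≥ 640 (meets base)
Total debts = (685 + 1,015 + 440) = 2,140. DTI: 2,140 ÷ 5,400 = 39.6%, over the 36% base limit.
Reserves = 5,630/440 = 12.8 months ≥ 2
DTI 39.6% is within the 36%–41% exception band; checking compensating factors.
Reserves 12.8 ≥ 9 months; credit score 806 ≥ 700.
Both compensating conditions met → exception applies.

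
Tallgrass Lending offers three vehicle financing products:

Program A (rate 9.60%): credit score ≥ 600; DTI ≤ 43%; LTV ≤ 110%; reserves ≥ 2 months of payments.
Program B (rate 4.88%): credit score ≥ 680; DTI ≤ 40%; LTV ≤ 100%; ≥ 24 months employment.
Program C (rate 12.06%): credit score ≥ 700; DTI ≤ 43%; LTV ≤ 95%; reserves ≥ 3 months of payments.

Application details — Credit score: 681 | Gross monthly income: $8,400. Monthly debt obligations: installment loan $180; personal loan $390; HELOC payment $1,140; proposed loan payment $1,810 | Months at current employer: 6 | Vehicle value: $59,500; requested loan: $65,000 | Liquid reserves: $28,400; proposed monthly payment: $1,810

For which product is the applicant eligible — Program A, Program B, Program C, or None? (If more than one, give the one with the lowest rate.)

Total debts = (180 + 390 + 1,140 + 1,810) = 3,520; DTI = 3,520/8,400 = 41.9%.
LTV = 65,000/59,500 = 109.2%.
Reserves = 28,400/1,810 = 15.7 months.
Program A: score 681 ≥ 600; DTI 41.9% ≤ 43%; LTV 109.2% ≤ 110%; reserves 15.7 ≥ 2 mo → qualifies.
Program B: score 681 ≥ 680; DTI 41.9% > 40%; LTV 109.2% > 100%; employment 6 < 24 mo → does not qualify.
Program C: score 681 < 700; DTI 41.9% ≤ 43%; LTV 109.2% > 95%; reserves 15.7 ≥ 3 mo → does not qualify.

Program A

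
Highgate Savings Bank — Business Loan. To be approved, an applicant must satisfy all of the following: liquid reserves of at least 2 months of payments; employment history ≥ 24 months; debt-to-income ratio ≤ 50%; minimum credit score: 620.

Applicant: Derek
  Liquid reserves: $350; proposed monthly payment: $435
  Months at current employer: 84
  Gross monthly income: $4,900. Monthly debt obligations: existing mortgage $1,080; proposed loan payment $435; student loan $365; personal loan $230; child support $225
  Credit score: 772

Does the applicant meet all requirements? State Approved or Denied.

Denied

Liquid reserves cover 350/435 = 0.8 months — < 2 required
Employment 84 ≥ 24 months
Total monthly debts = (1,080 + 435 + 365 + 230 + 225) = 2,335. DTI = 2,335/4,900 = 47.7% ≤ 50%
Credit score 772 ≥ 620 (meets)
Fails on reserves.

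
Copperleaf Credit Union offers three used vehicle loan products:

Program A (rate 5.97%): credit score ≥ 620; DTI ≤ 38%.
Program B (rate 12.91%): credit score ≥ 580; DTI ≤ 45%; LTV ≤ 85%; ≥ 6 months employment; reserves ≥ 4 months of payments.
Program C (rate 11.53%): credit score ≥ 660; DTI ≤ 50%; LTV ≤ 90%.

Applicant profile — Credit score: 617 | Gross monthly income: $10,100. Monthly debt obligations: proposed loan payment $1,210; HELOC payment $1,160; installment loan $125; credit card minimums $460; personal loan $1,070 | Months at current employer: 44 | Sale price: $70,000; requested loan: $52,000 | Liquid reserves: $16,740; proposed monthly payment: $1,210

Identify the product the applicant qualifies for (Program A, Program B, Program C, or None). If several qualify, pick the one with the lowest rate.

Program B

Total debts = (1,210 + 1,160 + 125 + 460 + 1,070) = 4,025; DTI = 4,025/10,100 = 39.9%.
LTV = 52,000/70,000 = 74.3%.
Reserves = 16,740/1,210 = 13.8 months.
Program A: score 617 < 620; DTI 39.9% > 38% → does not qualify.
Program B: score 617 ≥ 580; DTI 39.9% ≤ 45%; LTV 74.3% ≤ 85%; employment 44 ≥ 6 mo; reserves 13.8 ≥ 4 mo → qualifies.
Program C: score 617 < 660; DTI 39.9% ≤ 50%; LTV 74.3% ≤ 90% → does not qualify.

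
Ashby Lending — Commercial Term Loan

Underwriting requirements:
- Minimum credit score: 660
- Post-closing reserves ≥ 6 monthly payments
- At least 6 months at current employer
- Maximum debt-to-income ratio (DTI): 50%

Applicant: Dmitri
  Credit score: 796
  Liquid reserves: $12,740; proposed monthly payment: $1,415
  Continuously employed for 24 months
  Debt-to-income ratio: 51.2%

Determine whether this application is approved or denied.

Denied

Credit score 796 ≥ 660 (meets)
Reserves = 12,740/1,415 = 9.0 months ≥ 6
Employment 24 ≥ 6 months
DTI 51.2% is over the 50% limit
Fails on DTI.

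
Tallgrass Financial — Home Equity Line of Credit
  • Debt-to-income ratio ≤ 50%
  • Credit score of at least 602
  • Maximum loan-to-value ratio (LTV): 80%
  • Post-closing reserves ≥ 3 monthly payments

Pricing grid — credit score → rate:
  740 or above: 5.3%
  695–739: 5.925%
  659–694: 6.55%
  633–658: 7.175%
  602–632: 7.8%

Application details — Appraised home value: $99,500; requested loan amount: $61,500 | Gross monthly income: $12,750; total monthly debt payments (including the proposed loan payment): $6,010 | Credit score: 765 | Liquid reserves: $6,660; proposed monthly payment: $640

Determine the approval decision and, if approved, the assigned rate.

Credit score 765 ≥ 602 (meets minimum)
LTV: 61,500 ÷ 99,500 = 61.8%, within 80% cap
DTI: 6,010 ÷ 12,750 = 47.1%, within the 50% cap
Reserves = 6,660/640 = 10.4 months ≥ 3
All requirements met. Score 765 falls in the 740 or above tier → 5.3%.

Approved at 5.3%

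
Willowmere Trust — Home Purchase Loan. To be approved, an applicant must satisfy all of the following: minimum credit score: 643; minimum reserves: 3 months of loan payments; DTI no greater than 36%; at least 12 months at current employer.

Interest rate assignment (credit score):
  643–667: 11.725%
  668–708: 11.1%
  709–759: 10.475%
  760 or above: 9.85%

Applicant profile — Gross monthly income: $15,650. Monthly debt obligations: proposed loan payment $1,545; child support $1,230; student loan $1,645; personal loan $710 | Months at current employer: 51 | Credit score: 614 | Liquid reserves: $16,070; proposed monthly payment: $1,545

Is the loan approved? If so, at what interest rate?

Credit score 614 < 643 (below minimum)
Total monthly debts = (1,545 + 1,230 + 1,645 + 710) = 5,130. DTI: 5,130 ÷ 15,650 = 32.8%, within the 36% cap
Reserves = 16,070/1,545 = 10.4 months ≥ 3
Employment 51 ≥ 12 months
Not all requirements met → denied.

Denied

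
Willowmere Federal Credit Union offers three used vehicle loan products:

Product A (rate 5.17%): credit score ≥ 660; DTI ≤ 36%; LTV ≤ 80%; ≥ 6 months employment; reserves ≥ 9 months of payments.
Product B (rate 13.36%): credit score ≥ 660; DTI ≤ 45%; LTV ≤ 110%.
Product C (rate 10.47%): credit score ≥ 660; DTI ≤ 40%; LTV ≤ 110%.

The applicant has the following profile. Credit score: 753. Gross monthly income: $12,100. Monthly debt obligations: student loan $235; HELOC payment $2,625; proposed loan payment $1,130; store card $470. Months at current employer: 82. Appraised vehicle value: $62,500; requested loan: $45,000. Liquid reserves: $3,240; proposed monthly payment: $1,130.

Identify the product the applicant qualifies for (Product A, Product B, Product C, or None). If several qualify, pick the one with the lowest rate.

Product C

Total debts = (235 + 2,625 + 1,130 + 470) = 4,460; DTI = 4,460/12,100 = 36.9%.
LTV = 45,000/62,500 = 72%.
Reserves = 3,240/1,130 = 2.9 months.
Product A: score 753 ≥ 660; DTI 36.9% > 36%; LTV 72% ≤ 80%; employment 82 ≥ 6 mo; reserves 2.9 < 9 mo → does not qualify.
Product B: score 753 ≥ 660; DTI 36.9% ≤ 45%; LTV 72% ≤ 110% → qualifies.
Product C: score 753 ≥ 660; DTI 36.9% ≤ 40%; LTV 72% ≤ 110% → qualifies.
Qualifying: Product B, Product C. Lowest rate is 10.47% → Product C.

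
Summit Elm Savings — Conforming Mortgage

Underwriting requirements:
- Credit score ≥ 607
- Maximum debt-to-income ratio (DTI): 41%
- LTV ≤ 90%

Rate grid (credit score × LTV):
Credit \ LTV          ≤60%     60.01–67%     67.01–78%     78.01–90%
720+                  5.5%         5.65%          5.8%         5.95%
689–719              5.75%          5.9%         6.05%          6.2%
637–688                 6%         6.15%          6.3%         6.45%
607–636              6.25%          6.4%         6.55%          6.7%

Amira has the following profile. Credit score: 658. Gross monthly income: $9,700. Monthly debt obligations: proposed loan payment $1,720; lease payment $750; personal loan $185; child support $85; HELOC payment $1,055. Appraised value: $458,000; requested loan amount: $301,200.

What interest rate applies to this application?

Credit score 658 ≥ 607; Total monthly debts = (1,720 + 750 + 185 + 85 + 1,055) = 3,795. Debt-to-income = 3,795/9,700 = 39.1% — meets 41% limit
LTV: 301,200 ÷ 458,000 = 65.8%, within 90% cap
Row: 658 falls in 637–688. Column: 65.8% falls in 60.01–67%. Rate = 6.15%.

6.15%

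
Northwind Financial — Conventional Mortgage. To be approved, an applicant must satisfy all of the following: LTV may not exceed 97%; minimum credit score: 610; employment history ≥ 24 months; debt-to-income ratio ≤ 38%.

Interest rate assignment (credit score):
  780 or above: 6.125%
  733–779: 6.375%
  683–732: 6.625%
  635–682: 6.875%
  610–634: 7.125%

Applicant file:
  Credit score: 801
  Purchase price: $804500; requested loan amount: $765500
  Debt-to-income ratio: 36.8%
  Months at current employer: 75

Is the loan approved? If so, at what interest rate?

Credit score 801 ≥ 610 (meets minimum)
LTV: 765,500 ÷ 804,500 = 95.2%, within 97% cap
Employment 75 ≥ 24 months
Debt-to-income 36.8% vs 38% cap — pass
All requirements met. Score 801 falls in the 780 or above tier → 6.125%.

Approved at 6.125%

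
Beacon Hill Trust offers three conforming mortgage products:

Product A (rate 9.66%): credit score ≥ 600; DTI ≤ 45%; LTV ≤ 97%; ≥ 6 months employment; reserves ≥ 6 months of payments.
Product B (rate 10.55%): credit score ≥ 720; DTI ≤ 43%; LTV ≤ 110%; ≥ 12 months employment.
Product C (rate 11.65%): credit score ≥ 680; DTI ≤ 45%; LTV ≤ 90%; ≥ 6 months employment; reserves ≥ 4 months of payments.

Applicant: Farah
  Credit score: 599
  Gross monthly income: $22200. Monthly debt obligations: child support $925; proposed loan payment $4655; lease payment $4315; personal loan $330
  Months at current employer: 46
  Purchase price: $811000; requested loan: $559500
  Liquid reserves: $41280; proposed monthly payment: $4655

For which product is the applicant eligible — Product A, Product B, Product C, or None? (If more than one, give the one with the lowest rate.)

None

Total debts = (925 + 4,655 + 4,315 + 330) = 10,225; DTI = 10,225/22,200 = 46.1%.
LTV = 559,500/811,000 = 69%.
Reserves = 41,280/4,655 = 8.9 months.
Product A: score 599 < 600; DTI 46.1% > 45%; LTV 69% ≤ 97%; employment 46 ≥ 6 mo; reserves 8.9 ≥ 6 mo → does not qualify.
Product B: score 599 < 720; DTI 46.1% > 43%; LTV 69% ≤ 110%; employment 46 ≥ 12 mo → does not qualify.
Product C: score 599 < 680; DTI 46.1% > 45%; LTV 69% ≤ 90%; employment 46 ≥ 6 mo; reserves 8.9 ≥ 4 mo → does not qualify.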